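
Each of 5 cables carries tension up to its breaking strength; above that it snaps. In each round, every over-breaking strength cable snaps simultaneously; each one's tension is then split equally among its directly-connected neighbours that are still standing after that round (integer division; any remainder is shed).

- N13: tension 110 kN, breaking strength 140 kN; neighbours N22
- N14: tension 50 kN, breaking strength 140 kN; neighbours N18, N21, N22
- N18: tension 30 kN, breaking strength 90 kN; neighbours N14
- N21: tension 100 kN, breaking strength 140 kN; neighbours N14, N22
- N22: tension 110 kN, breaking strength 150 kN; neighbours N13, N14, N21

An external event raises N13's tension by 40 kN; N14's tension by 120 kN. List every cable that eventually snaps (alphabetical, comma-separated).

N13, N14, N21, N22

Round 1 — N13 at 150 > 140; N14 at 170 > 140. N13, N14 snap.
  N13 sheds 150 kN to N22: 150 each.
    N22: 110+150 = 260 > 150
  N14 sheds 170 kN to N18, N21, N22: 56 each (2 lost).
    N18: 30+56 = 86 ≤ 90
    N21: 100+56 = 156 > 140
    N22: 260+56 = 316 > 150
Round 2 — N21, N22 snap.
  N21 sheds 156 kN: no online neighbours, lost.
  N22 sheds 316 kN: no online neighbours, lost.
No further breaks.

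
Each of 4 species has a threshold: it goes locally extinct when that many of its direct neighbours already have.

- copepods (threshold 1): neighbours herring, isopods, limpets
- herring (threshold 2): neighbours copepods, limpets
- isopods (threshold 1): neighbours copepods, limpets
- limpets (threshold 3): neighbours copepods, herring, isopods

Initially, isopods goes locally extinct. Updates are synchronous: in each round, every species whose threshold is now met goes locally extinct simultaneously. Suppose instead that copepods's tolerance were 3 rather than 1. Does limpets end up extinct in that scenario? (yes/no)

no

With copepods's tolerance at 3:
Round 1 — isopods goes locally extinct (initial).
Round 2 — no new extinctions; cascade stops.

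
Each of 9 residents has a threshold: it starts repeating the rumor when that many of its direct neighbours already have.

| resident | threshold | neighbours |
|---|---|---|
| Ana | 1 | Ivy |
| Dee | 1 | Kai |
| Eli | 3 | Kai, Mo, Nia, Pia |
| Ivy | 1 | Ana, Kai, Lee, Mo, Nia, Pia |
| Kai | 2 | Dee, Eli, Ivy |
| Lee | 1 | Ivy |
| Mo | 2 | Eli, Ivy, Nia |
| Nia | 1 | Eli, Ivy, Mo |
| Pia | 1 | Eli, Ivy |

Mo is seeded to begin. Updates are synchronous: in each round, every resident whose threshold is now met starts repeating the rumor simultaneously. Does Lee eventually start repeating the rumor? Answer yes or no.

Round 1 — Mo starts repeating the rumor (initial).
Round 2 — checking thresholds:
  Eli: 1 of 4 neighbours < 3, holds.
  Ivy: 1 of 6 neighbours ≥ 1, starts repeating the rumor.
  Nia: 1 of 3 neighbours ≥ 1, starts repeating the rumor.
Round 3 — checking thresholds:
  Ana: 1 of 1 neighbours ≥ 1, starts repeating the rumor.
  Eli: 2 of 4 neighbours < 3, holds.
  Kai: 1 of 3 neighbours < 2, holds.
  Lee: 1 of 1 neighbours ≥ 1, starts repeating the rumor.
  Pia: 1 of 2 neighbours ≥ 1, starts repeating the rumor.
Round 4 — checking thresholds:
  Eli: 3 of 4 neighbours ≥ 3, starts repeating the rumor.
  Kai: 1 of 3 neighbours < 2, holds.
Round 5 — checking thresholds:
  Kai: 2 of 3 neighbours ≥ 2, starts repeating the rumor.
Round 6 — checking thresholds:
  Dee: 1 of 1 neighbours ≥ 1, starts repeating the rumor.
Round 7 — no new spreads; cascade stops.

yes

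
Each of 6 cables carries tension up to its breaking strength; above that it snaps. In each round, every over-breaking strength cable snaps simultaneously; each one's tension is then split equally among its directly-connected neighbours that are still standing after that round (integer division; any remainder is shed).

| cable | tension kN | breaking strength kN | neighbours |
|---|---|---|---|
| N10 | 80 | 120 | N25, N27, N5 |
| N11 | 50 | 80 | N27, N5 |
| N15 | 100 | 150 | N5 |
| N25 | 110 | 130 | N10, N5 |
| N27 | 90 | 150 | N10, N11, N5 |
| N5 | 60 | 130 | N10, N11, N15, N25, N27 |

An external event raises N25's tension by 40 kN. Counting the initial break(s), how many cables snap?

Round 1 — N25 at 150 > 130. N25 snaps.
  N25 sheds 150 kN to N10, N5: 75 each.
    N10: 80+75 = 155 > 120
    N5: 60+75 = 135 > 130
Round 2 — N10, N5 snap.
  N10 sheds 155 kN to N27: 155 each.
    N27: 90+155 = 245 > 150
  N5 sheds 135 kN to N11, N15, N27: 45 each.
    N11: 50+45 = 95 > 80
    N15: 100+45 = 145 ≤ 150
    N27: 245+45 = 290 > 150
Round 3 — N11, N27 snap.
  N11 sheds 95 kN: no online neighbours, lost.
  N27 sheds 290 kN: no online neighbours, lost.
No further breaks.

5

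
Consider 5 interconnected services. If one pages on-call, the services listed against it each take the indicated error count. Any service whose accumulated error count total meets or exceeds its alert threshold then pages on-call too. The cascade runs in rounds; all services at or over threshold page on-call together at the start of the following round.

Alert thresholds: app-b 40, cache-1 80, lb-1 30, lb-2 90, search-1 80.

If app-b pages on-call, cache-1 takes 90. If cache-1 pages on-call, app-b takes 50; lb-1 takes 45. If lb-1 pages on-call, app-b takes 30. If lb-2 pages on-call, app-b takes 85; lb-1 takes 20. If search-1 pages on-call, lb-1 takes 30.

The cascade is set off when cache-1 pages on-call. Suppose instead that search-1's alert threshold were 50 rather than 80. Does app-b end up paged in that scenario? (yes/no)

yes

With search-1's alert threshold at 50:
Round 1 — cache-1 pages on-call (initial).
  app-b: +50 → 50 ≥ 40
  lb-1: +45 → 45 ≥ 30
Round 2 — app-b, lb-1 page on-call.
No further pages.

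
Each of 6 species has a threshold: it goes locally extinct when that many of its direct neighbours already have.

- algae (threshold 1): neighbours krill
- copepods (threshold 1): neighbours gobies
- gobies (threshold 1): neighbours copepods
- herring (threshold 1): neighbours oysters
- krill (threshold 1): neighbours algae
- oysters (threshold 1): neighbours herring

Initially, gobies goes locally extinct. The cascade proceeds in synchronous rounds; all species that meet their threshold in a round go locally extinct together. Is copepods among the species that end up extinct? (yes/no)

Round 1 — gobies goes locally extinct (initial).
Round 2 — checking thresholds:
  copepods: 1 of 1 neighbours ≥ 1, goes locally extinct.
Round 3 — no new extinctions; cascade stops.

yes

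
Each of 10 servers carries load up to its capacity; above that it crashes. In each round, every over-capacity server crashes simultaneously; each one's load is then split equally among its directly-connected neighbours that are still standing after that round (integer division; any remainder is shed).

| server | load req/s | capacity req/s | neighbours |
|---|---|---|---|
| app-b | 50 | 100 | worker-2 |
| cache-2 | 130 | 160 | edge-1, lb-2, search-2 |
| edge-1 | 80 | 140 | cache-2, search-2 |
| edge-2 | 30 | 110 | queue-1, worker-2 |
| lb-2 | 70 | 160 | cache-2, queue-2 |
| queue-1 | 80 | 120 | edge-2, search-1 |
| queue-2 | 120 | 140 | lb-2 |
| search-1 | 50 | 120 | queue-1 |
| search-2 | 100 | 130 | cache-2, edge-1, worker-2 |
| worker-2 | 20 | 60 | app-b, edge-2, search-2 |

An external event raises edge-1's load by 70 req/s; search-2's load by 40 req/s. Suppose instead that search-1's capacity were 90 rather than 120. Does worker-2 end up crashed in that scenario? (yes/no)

yes

With search-1's capacity at 90:
Round 1 — edge-1 at 150 > 140; search-2 at 140 > 130. edge-1, search-2 crash.
  edge-1 sheds 150 req/s to cache-2: 150 each.
    cache-2: 130+150 = 280 > 160
  search-2 sheds 140 req/s to cache-2, worker-2: 70 each.
    cache-2: 280+70 = 350 > 160
    worker-2: 20+70 = 90 > 60
Round 2 — cache-2, worker-2 crash.
  cache-2 sheds 350 req/s to lb-2: 350 each.
    lb-2: 70+350 = 420 > 160
  worker-2 sheds 90 req/s to app-b, edge-2: 45 each.
    app-b: 50+45 = 95 ≤ 100
    edge-2: 30+45 = 75 ≤ 110
Round 3 — lb-2 crashes.
  lb-2 sheds 420 req/s to queue-2: 420 each.
    queue-2: 120+420 = 540 > 140
Round 4 — queue-2 crashes.
  queue-2 sheds 540 req/s: no online neighbours, lost.
No further crashes.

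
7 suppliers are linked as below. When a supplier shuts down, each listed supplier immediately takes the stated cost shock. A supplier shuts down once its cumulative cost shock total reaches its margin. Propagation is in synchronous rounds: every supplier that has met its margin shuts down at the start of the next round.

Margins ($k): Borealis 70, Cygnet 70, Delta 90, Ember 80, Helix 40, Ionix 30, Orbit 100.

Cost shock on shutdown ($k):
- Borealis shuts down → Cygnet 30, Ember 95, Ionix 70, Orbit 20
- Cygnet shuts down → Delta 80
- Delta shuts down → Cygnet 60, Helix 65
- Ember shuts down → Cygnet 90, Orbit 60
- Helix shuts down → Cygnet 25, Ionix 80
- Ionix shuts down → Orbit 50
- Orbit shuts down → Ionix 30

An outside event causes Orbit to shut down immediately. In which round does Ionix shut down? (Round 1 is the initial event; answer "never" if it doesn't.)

2

Round 1 — Orbit shuts down (initial).
  Ionix: +30 → 30 ≥ 30
Round 2 — Ionix shuts down.
No further shutdowns.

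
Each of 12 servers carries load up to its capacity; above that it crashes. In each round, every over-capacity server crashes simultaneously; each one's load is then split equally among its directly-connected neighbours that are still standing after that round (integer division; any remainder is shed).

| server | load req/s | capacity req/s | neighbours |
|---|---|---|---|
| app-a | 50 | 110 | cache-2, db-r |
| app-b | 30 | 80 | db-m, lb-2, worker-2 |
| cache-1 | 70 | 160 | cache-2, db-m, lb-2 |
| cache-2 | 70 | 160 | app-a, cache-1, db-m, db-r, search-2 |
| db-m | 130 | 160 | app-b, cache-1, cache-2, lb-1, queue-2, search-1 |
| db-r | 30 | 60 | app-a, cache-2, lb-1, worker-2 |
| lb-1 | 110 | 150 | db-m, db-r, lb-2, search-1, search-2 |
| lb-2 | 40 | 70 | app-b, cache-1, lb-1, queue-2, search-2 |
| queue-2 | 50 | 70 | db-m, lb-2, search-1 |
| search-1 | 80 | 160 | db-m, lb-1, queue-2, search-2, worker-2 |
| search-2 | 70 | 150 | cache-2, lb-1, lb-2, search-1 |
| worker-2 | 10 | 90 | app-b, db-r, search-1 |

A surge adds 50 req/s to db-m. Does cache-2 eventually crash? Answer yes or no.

Round 1 — db-m at 180 > 160. db-m crashes.
  db-m sheds 180 req/s to app-b, cache-1, cache-2, lb-1, queue-2, search-1: 30 each.
    app-b: 30+30 = 60 ≤ 80
    cache-1: 70+30 = 100 ≤ 160
    cache-2: 70+30 = 100 ≤ 160
    lb-1: 110+30 = 140 ≤ 150
    queue-2: 50+30 = 80 > 70
    search-1: 80+30 = 110 ≤ 160
Round 2 — queue-2 crashes.
  queue-2 sheds 80 req/s to lb-2, search-1: 40 each.
    lb-2: 40+40 = 80 > 70
    search-1: 110+40 = 150 ≤ 160
Round 3 — lb-2 crashes.
  lb-2 sheds 80 req/s to app-b, cache-1, lb-1, search-2: 20 each.
    app-b: 60+20 = 80 ≤ 80
    cache-1: 100+20 = 120 ≤ 160
    lb-1: 140+20 = 160 > 150
    search-2: 70+20 = 90 ≤ 150
Round 4 — lb-1 crashes.
  lb-1 sheds 160 req/s to db-r, search-1, search-2: 53 each (1 lost).
    db-r: 30+53 = 83 > 60
    search-1: 150+53 = 203 > 160
    search-2: 90+53 = 143 ≤ 150
Round 5 — db-r, search-1 crash.
  db-r sheds 83 req/s to app-a, cache-2, worker-2: 27 each (2 lost).
    app-a: 50+27 = 77 ≤ 110
    cache-2: 100+27 = 127 ≤ 160
    worker-2: 10+27 = 37 ≤ 90
  search-1 sheds 203 req/s to search-2, worker-2: 101 each (1 lost).
    search-2: 143+101 = 244 > 150
    worker-2: 37+101 = 138 > 90
Round 6 — search-2, worker-2 crash.
  search-2 sheds 244 req/s to cache-2: 244 each.
    cache-2: 127+244 = 371 > 160
  worker-2 sheds 138 req/s to app-b: 138 each.
    app-b: 80+138 = 218 > 80
Round 7 — app-b, cache-2 crash.
  app-b sheds 218 req/s: no online neighbours, lost.
  cache-2 sheds 371 req/s to app-a, cache-1: 185 each (1 lost).
    app-a: 77+185 = 262 > 110
    cache-1: 120+185 = 305 > 160
Round 8 — app-a, cache-1 crash.
  app-a sheds 262 req/s: no online neighbours, lost.
  cache-1 sheds 305 req/s: no online neighbours, lost.
No further crashes.

yes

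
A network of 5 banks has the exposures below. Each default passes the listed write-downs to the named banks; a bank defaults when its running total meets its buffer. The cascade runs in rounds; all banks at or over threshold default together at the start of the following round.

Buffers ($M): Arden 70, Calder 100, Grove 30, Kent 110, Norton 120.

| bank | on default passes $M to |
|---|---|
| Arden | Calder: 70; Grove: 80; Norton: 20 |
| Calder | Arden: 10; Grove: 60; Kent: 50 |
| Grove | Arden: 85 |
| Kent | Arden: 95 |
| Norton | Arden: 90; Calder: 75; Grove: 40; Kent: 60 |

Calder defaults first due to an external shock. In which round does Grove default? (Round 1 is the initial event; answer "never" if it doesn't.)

Round 1 — Calder defaults (initial).
  Arden: +10 → 10 < 70
  Grove: +60 → 60 ≥ 30
  Kent: +50 → 50 < 110
Round 2 — Grove defaults.
  Arden: +85 → 95 ≥ 70
Round 3 — Arden defaults.
  Norton: +20 → 20 < 120
No further defaults.

2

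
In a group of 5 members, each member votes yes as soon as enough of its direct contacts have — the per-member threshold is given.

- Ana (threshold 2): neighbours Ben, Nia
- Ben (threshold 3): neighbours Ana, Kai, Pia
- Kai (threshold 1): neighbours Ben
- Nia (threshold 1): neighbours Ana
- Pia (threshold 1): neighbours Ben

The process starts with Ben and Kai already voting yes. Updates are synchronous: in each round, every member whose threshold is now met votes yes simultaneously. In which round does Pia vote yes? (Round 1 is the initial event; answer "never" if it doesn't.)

2

Round 1 — Ben, Kai vote yes (initial).
Round 2 — checking thresholds:
  Ana: 1 of 2 neighbours < 2, below threshold.
  Pia: 1 of 1 neighbours ≥ 1, votes yes.
Round 3 — no new yes votes; cascade stops.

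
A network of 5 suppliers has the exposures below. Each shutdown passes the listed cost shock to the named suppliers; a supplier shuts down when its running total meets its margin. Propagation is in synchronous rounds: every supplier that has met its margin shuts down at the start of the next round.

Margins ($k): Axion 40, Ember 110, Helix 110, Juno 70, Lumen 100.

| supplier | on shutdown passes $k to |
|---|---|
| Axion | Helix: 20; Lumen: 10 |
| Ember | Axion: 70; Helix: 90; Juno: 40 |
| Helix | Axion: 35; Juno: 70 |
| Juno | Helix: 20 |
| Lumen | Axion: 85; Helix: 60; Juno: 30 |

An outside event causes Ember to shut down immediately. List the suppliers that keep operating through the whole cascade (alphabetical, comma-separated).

Lumen

Round 1 — Ember shuts down (initial).
  Axion: +70 → 70 ≥ 40
  Helix: +90 → 90 < 110
  Juno: +40 → 40 < 70
Round 2 — Axion shuts down.
  Helix: +20 → 110 ≥ 110
  Lumen: +10 → 10 < 100
Round 3 — Helix shuts down.
  Juno: +70 → 110 ≥ 70
Round 4 — Juno shuts down.
No further shutdowns.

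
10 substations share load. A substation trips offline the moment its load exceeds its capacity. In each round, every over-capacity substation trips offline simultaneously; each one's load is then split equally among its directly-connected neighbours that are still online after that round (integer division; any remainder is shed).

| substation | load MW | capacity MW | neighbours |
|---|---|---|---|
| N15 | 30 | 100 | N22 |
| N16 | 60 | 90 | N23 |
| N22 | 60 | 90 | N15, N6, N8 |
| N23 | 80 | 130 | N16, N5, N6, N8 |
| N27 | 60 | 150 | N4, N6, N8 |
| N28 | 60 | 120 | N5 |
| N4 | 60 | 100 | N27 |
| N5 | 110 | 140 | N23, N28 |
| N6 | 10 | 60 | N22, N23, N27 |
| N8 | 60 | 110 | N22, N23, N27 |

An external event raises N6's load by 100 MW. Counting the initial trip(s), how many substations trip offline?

Round 1 — N6 at 110 > 60. N6 trips offline.
  N6 sheds 110 MW to N22, N23, N27: 36 each (2 lost).
    N22: 60+36 = 96 > 90
    N23: 80+36 = 116 ≤ 130
    N27: 60+36 = 96 ≤ 150
Round 2 — N22 trips offline.
  N22 sheds 96 MW to N15, N8: 48 each.
    N15: 30+48 = 78 ≤ 100
    N8: 60+48 = 108 ≤ 110
No further trips.

2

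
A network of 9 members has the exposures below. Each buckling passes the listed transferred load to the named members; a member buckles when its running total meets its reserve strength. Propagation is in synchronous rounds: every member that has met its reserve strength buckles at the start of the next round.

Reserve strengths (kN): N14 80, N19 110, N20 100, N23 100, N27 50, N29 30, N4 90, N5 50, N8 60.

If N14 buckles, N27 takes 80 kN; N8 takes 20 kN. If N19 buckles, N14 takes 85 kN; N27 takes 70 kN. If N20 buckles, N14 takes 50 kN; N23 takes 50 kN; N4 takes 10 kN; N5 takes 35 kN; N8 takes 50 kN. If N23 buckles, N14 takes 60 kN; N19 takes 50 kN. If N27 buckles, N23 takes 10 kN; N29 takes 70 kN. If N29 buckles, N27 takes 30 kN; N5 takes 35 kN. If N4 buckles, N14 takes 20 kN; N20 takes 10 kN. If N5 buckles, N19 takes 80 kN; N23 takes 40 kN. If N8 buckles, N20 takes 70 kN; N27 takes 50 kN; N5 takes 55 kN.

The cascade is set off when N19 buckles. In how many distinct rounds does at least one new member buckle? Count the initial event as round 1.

3

Round 1 — N19 buckles (initial).
  N14: +85 → 85 ≥ 80
  N27: +70 → 70 ≥ 50
Round 2 — N14, N27 buckle.
  N23: +10 → 10 < 100
  N29: +70 → 70 ≥ 30
  N8: +20 → 20 < 60
Round 3 — N29 buckles.
  N5: +35 → 35 < 50
No further bucklings.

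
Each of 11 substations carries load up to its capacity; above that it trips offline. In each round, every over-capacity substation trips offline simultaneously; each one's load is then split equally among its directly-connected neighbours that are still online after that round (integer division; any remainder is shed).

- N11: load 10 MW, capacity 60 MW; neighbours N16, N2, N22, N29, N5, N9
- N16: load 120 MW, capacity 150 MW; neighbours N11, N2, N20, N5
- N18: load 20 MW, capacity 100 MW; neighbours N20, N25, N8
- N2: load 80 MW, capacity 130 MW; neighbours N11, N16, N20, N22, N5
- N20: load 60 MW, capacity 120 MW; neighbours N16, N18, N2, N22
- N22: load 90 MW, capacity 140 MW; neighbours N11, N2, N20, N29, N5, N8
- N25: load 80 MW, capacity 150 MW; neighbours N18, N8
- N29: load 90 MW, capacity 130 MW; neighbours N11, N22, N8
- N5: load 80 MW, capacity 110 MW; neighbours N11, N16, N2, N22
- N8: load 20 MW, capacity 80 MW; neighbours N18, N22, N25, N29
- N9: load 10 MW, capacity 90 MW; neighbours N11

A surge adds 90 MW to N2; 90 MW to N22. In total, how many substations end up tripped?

Round 1 — N2 at 170 > 130; N22 at 180 > 140. N2, N22 trip offline.
  N2 sheds 170 MW to N11, N16, N20, N5: 42 each (2 lost).
    N11: 10+42 = 52 ≤ 60
    N16: 120+42 = 162 > 150
    N20: 60+42 = 102 ≤ 120
    N5: 80+42 = 122 > 110
  N22 sheds 180 MW to N11, N20, N29, N5, N8: 36 each.
    N11: 52+36 = 88 > 60
    N20: 102+36 = 138 > 120
    N29: 90+36 = 126 ≤ 130
    N5: 122+36 = 158 > 110
    N8: 20+36 = 56 ≤ 80
Round 2 — N11, N16, N20, N5 trip offline.
  N11 sheds 88 MW to N29, N9: 44 each.
    N29: 126+44 = 170 > 130
    N9: 10+44 = 54 ≤ 90
  N16 sheds 162 MW: no online neighbours, lost.
  N20 sheds 138 MW to N18: 138 each.
    N18: 20+138 = 158 > 100
  N5 sheds 158 MW: no online neighbours, lost.
Round 3 — N18, N29 trip offline.
  N18 sheds 158 MW to N25, N8: 79 each.
    N25: 80+79 = 159 > 150
    N8: 56+79 = 135 > 80
  N29 sheds 170 MW to N8: 170 each.
    N8: 135+170 = 305 > 80
Round 4 — N25, N8 trip offline.
  N25 sheds 159 MW: no online neighbours, lost.
  N8 sheds 305 MW: no online neighbours, lost.
No further trips.

10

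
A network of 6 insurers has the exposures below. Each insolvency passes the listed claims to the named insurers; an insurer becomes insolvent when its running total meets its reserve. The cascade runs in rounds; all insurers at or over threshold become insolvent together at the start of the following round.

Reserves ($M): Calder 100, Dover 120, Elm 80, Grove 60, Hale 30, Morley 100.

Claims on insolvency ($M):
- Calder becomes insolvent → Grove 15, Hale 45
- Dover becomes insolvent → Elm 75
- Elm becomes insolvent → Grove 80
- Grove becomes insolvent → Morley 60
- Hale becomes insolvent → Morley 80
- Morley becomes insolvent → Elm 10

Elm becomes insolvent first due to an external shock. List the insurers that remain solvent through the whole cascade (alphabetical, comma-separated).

Round 1 — Elm becomes insolvent (initial).
  Grove: +80 → 80 ≥ 60
Round 2 — Grove becomes insolvent.
  Morley: +60 → 60 < 100
No further insolvencies.

Calder, Dover, Hale, Morley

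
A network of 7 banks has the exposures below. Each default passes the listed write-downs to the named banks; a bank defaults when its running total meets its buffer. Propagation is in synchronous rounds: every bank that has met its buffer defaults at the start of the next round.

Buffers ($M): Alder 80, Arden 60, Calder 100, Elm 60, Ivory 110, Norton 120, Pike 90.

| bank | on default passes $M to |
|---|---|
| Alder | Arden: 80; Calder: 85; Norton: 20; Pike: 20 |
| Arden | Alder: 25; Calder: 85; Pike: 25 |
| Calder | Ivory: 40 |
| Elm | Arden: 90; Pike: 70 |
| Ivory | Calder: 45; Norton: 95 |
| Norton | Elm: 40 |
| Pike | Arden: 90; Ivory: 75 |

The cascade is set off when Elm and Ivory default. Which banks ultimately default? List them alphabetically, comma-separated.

Round 1 — Elm, Ivory default (initial).
  Arden: +90 → 90 ≥ 60
  Calder: +45 → 45 < 100
  Norton: +95 → 95 < 120
  Pike: +70 → 70 < 90
Round 2 — Arden defaults.
  Alder: +25 → 25 < 80
  Calder: +85 → 130 ≥ 100
  Pike: +25 → 95 ≥ 90
Round 3 — Calder, Pike default.
No further defaults.

Arden, Calder, Elm, Ivory, Pike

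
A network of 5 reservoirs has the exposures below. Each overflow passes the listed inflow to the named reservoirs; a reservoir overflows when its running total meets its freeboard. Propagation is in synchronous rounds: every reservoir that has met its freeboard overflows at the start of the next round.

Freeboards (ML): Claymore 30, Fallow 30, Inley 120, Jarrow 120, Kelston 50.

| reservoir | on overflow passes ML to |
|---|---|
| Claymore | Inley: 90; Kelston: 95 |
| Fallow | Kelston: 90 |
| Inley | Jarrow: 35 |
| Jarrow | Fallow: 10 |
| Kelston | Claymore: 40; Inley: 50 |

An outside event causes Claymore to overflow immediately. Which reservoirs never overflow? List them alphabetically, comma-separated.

Fallow, Jarrow

Round 1 — Claymore overflows (initial).
  Inley: +90 → 90 < 120
  Kelston: +95 → 95 ≥ 50
Round 2 — Kelston overflows.
  Inley: +50 → 140 ≥ 120
Round 3 — Inley overflows.
  Jarrow: +35 → 35 < 120
No further overflows.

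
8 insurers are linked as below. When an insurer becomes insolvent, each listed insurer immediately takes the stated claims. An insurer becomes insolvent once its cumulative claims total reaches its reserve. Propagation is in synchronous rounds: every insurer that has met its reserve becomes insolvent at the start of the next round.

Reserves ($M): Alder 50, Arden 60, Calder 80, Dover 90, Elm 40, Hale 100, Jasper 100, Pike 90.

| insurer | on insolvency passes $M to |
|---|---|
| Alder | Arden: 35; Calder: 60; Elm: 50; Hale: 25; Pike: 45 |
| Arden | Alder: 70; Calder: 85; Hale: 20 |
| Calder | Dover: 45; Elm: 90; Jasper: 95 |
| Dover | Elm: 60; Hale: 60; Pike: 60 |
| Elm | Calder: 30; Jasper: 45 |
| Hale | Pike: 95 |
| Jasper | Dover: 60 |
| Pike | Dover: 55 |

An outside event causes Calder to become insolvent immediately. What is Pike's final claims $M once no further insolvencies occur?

Round 1 — Calder becomes insolvent (initial).
  Dover: +45 → 45 < 90
  Elm: +90 → 90 ≥ 40
  Jasper: +95 → 95 < 100
Round 2 — Elm becomes insolvent.
  Jasper: +45 → 140 ≥ 100
Round 3 — Jasper becomes insolvent.
  Dover: +60 → 105 ≥ 90
Round 4 — Dover becomes insolvent.
  Hale: +60 → 60 < 100
  Pike: +60 → 60 < 90
No further insolvencies.

60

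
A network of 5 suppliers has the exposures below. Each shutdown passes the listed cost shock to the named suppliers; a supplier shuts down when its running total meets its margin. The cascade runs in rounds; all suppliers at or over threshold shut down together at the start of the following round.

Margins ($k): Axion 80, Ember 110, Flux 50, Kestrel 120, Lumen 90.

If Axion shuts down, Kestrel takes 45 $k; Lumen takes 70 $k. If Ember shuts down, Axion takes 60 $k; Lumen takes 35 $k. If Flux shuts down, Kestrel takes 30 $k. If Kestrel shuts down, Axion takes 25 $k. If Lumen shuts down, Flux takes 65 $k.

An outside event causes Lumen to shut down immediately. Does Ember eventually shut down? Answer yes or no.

no

Round 1 — Lumen shuts down (initial).
  Flux: +65 → 65 ≥ 50
Round 2 — Flux shuts down.
  Kestrel: +30 → 30 < 120
No further shutdowns.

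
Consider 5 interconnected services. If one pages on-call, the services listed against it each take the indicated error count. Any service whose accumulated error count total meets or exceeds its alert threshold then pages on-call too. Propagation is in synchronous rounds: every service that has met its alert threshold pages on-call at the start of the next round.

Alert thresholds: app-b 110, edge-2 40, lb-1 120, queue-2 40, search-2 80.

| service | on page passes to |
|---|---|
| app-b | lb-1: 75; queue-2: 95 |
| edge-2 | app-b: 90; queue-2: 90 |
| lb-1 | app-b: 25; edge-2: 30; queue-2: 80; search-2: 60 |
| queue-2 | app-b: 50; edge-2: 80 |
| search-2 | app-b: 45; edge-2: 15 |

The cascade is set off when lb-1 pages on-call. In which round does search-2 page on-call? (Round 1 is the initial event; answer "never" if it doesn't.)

Round 1 — lb-1 pages on-call (initial).
  app-b: +25 → 25 < 110
  edge-2: +30 → 30 < 40
  queue-2: +80 → 80 ≥ 40
  search-2: +60 → 60 < 80
Round 2 — queue-2 pages on-call.
  app-b: +50 → 75 < 110
  edge-2: +80 → 110 ≥ 40
Round 3 — edge-2 pages on-call.
  app-b: +90 → 165 ≥ 110
Round 4 — app-b pages on-call.
No further pages.

never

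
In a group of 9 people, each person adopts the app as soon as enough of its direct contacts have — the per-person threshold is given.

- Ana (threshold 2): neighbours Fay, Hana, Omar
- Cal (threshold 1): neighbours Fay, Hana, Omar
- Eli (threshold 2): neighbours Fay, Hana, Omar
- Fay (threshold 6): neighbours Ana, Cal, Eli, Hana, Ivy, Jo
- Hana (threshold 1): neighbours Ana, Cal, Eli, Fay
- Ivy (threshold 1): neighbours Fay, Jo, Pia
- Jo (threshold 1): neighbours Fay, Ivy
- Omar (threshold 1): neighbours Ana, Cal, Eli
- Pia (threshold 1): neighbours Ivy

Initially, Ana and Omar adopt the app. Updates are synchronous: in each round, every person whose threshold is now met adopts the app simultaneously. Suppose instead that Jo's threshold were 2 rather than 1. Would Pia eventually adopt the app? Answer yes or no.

no

With Jo's threshold at 2:
Round 1 — Ana, Omar adopt the app (initial).
Round 2 — checking thresholds:
  Cal: 1 of 3 neighbours ≥ 1, adopts the app.
  Eli: 1 of 3 neighbours < 2, below threshold.
  Fay: 1 of 6 neighbours < 6, below threshold.
  Hana: 1 of 4 neighbours ≥ 1, adopts the app.
Round 3 — checking thresholds:
  Eli: 2 of 3 neighbours ≥ 2, adopts the app.
  Fay: 3 of 6 neighbours < 6, below threshold.
Round 4 — no new adoptions; cascade stops.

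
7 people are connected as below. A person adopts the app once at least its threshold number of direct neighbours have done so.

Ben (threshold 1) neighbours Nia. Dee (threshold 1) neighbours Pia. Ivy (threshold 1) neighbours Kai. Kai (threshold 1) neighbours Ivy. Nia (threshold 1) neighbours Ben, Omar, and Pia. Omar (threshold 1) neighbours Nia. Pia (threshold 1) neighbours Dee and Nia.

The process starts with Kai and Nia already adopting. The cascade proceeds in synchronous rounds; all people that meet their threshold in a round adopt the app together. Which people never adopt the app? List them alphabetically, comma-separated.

none

Round 1 — Kai, Nia adopt the app (initial).
Round 2 — checking thresholds:
  Ben: 1 of 1 neighbours ≥ 1, adopts the app.
  Ivy: 1 of 1 neighbours ≥ 1, adopts the app.
  Omar: 1 of 1 neighbours ≥ 1, adopts the app.
  Pia: 1 of 2 neighbours ≥ 1, adopts the app.
Round 3 — checking thresholds:
  Dee: 1 of 1 neighbours ≥ 1, adopts the app.
Round 4 — no new adoptions; cascade stops.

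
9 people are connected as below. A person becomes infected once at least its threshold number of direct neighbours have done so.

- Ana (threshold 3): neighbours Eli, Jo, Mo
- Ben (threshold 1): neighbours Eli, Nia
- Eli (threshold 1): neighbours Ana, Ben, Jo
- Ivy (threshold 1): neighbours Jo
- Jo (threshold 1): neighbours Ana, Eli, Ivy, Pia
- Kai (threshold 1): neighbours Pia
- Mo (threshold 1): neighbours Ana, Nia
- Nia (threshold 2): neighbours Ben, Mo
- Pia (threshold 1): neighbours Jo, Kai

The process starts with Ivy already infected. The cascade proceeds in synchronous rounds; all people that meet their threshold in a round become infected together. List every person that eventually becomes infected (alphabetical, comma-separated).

Ben, Eli, Ivy, Jo, Kai, Pia

Round 1 — Ivy becomes infected (initial).
Round 2 — checking thresholds:
  Jo: 1 of 4 neighbours ≥ 1, becomes infected.
Round 3 — checking thresholds:
  Ana: 1 of 3 neighbours < 3, holds.
  Eli: 1 of 3 neighbours ≥ 1, becomes infected.
  Pia: 1 of 2 neighbours ≥ 1, becomes infected.
Round 4 — checking thresholds:
  Ana: 2 of 3 neighbours < 3, holds.
  Ben: 1 of 2 neighbours ≥ 1, becomes infected.
  Kai: 1 of 1 neighbours ≥ 1, becomes infected.
Round 5 — no new infections; cascade stops.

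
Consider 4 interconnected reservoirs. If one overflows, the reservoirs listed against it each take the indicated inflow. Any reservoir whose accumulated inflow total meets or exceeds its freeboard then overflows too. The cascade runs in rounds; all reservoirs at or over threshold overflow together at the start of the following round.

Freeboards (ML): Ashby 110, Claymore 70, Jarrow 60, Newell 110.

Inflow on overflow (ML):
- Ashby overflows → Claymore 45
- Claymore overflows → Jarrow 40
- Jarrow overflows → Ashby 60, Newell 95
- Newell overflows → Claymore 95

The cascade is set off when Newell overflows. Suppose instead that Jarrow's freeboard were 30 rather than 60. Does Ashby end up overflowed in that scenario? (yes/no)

With Jarrow's freeboard at 30:
Round 1 — Newell overflows (initial).
  Claymore: +95 → 95 ≥ 70
Round 2 — Claymore overflows.
  Jarrow: +40 → 40 ≥ 30
Round 3 — Jarrow overflows.
  Ashby: +60 → 60 < 110
No further overflows.

no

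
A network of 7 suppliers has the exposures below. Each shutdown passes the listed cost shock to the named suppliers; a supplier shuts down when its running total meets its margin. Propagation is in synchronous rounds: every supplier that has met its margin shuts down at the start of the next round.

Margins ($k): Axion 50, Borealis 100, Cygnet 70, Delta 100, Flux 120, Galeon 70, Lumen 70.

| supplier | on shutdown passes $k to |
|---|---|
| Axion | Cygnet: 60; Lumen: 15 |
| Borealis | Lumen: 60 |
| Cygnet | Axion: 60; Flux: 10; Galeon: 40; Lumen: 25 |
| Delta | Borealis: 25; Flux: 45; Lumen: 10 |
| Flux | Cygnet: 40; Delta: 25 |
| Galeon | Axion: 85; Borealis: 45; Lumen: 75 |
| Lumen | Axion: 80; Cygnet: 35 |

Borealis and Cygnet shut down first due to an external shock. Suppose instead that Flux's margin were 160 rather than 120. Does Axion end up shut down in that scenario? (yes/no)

With Flux's margin at 160:
Round 1 — Borealis, Cygnet shut down (initial).
  Axion: +60 → 60 ≥ 50
  Flux: +10 → 10 < 160
  Galeon: +40 → 40 < 70
  Lumen: +60+25 → 85 ≥ 70
Round 2 — Axion, Lumen shut down.
No further shutdowns.

yes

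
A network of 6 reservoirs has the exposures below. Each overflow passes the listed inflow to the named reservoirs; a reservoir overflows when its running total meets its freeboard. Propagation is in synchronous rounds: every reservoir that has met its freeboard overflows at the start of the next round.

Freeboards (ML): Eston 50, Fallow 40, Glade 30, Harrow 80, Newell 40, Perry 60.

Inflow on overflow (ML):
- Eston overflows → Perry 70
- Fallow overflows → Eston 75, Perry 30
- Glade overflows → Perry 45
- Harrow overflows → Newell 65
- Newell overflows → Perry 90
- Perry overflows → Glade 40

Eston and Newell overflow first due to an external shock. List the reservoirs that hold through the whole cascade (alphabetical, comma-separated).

Round 1 — Eston, Newell overflow (initial).
  Perry: +70+90 → 160 ≥ 60
Round 2 — Perry overflows.
  Glade: +40 → 40 ≥ 30
Round 3 — Glade overflows.
No further overflows.

Fallow, Harrow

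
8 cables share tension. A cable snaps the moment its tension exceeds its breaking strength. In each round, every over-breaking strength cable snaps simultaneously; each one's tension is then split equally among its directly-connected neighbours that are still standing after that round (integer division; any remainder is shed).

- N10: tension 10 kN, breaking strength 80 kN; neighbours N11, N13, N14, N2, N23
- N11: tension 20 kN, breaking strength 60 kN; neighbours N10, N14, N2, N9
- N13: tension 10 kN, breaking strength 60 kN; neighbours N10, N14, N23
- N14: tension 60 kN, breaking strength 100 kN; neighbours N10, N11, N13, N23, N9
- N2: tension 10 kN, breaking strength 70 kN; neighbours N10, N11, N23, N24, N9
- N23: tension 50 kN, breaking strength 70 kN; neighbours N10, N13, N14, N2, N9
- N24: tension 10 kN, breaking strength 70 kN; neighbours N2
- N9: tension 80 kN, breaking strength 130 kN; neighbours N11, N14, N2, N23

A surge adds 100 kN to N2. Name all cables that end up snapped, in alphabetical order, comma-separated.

N2, N23

Round 1 — N2 at 110 > 70. N2 snaps.
  N2 sheds 110 kN to N10, N11, N23, N24, N9: 22 each.
    N10: 10+22 = 32 ≤ 80
    N11: 20+22 = 42 ≤ 60
    N23: 50+22 = 72 > 70
    N24: 10+22 = 32 ≤ 70
    N9: 80+22 = 102 ≤ 130
Round 2 — N23 snaps.
  N23 sheds 72 kN to N10, N13, N14, N9: 18 each.
    N10: 32+18 = 50 ≤ 80
    N13: 10+18 = 28 ≤ 60
    N14: 60+18 = 78 ≤ 100
    N9: 102+18 = 120 ≤ 130
No further breaks.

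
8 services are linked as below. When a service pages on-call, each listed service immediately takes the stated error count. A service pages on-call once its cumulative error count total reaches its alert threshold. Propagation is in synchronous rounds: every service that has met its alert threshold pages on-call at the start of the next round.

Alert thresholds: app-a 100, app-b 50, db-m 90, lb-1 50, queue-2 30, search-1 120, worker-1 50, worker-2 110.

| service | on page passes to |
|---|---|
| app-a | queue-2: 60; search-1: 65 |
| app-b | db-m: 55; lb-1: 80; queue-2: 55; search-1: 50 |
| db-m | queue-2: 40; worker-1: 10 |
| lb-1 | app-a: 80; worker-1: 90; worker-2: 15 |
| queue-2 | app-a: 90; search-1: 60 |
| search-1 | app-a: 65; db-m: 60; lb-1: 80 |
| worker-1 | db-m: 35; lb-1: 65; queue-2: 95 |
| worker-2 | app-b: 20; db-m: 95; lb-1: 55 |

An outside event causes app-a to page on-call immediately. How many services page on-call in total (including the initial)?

Round 1 — app-a pages on-call (initial).
  queue-2: +60 → 60 ≥ 30
  search-1: +65 → 65 < 120
Round 2 — queue-2 pages on-call.
  search-1: +60 → 125 ≥ 120
Round 3 — search-1 pages on-call.
  db-m: +60 → 60 < 90
  lb-1: +80 → 80 ≥ 50
Round 4 — lb-1 pages on-call.
  worker-1: +90 → 90 ≥ 50
  worker-2: +15 → 15 < 110
Round 5 — worker-1 pages on-call.
  db-m: +35 → 95 ≥ 90
Round 6 — db-m pages on-call.
No further pages.

6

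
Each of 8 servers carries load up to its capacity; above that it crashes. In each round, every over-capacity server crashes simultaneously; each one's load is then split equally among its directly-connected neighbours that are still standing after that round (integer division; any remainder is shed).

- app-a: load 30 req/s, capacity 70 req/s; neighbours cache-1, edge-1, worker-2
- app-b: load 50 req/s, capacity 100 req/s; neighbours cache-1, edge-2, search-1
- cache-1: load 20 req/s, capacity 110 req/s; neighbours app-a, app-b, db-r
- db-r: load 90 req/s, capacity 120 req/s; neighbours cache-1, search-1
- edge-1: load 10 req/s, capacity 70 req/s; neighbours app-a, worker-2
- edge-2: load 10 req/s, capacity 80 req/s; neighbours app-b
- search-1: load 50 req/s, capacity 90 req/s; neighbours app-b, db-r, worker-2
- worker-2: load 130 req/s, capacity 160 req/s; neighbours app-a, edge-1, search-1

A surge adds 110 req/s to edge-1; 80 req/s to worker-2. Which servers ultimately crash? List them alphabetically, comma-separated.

Round 1 — edge-1 at 120 > 70; worker-2 at 210 > 160. edge-1, worker-2 crash.
  edge-1 sheds 120 req/s to app-a: 120 each.
    app-a: 30+120 = 150 > 70
  worker-2 sheds 210 req/s to app-a, search-1: 105 each.
    app-a: 150+105 = 255 > 70
    search-1: 50+105 = 155 > 90
Round 2 — app-a, search-1 crash.
  app-a sheds 255 req/s to cache-1: 255 each.
    cache-1: 20+255 = 275 > 110
  search-1 sheds 155 req/s to app-b, db-r: 77 each (1 lost).
    app-b: 50+77 = 127 > 100
    db-r: 90+77 = 167 > 120
Round 3 — app-b, cache-1, db-r crash.
  app-b sheds 127 req/s to edge-2: 127 each.
    edge-2: 10+127 = 137 > 80
  cache-1 sheds 275 req/s: no online neighbours, lost.
  db-r sheds 167 req/s: no online neighbours, lost.
Round 4 — edge-2 crashes.
  edge-2 sheds 137 req/s: no online neighbours, lost.
No further crashes.

app-a, app-b, cache-1, db-r, edge-1, edge-2, search-1, worker-2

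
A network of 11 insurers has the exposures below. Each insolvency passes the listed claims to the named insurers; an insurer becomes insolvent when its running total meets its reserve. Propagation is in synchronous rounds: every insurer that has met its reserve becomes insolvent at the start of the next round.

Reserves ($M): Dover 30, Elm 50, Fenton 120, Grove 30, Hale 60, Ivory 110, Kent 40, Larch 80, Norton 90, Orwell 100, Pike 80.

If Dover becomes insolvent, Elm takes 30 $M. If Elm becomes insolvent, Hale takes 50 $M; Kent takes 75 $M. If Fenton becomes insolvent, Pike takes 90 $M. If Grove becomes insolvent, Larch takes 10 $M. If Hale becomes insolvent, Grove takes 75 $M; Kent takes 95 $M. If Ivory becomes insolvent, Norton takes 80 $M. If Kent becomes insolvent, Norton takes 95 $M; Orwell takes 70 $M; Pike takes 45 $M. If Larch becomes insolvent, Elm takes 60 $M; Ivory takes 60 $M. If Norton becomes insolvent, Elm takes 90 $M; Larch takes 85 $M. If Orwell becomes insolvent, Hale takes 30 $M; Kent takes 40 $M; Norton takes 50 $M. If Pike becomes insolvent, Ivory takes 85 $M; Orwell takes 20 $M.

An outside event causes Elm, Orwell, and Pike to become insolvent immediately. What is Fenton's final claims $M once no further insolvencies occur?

Round 1 — Elm, Orwell, Pike become insolvent (initial).
  Hale: +50+30 → 80 ≥ 60
  Ivory: +85 → 85 < 110
  Kent: +75+40 → 115 ≥ 40
  Norton: +50 → 50 < 90
Round 2 — Hale, Kent become insolvent.
  Grove: +75 → 75 ≥ 30
  Norton: +95 → 145 ≥ 90
Round 3 — Grove, Norton become insolvent.
  Larch: +10+85 → 95 ≥ 80
Round 4 — Larch becomes insolvent.
  Ivory: +60 → 145 ≥ 110
Round 5 — Ivory becomes insolvent.
No further insolvencies.

0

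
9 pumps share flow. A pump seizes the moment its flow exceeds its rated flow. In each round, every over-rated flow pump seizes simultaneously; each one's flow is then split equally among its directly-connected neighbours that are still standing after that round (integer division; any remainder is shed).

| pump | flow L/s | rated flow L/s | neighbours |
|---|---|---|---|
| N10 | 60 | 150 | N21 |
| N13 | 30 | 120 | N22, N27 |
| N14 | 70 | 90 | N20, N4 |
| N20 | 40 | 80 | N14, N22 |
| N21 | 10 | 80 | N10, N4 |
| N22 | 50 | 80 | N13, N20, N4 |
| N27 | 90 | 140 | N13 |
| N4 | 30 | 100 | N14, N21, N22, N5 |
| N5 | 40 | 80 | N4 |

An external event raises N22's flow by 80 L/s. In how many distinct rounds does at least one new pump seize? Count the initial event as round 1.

Round 1 — N22 at 130 > 80. N22 seizes.
  N22 sheds 130 L/s to N13, N20, N4: 43 each (1 lost).
    N13: 30+43 = 73 ≤ 120
    N20: 40+43 = 83 > 80
    N4: 30+43 = 73 ≤ 100
Round 2 — N20 seizes.
  N20 sheds 83 L/s to N14: 83 each.
    N14: 70+83 = 153 > 90
Round 3 — N14 seizes.
  N14 sheds 153 L/s to N4: 153 each.
    N4: 73+153 = 226 > 100
Round 4 — N4 seizes.
  N4 sheds 226 L/s to N21, N5: 113 each.
    N21: 10+113 = 123 > 80
    N5: 40+113 = 153 > 80
Round 5 — N21, N5 seize.
  N21 sheds 123 L/s to N10: 123 each.
    N10: 60+123 = 183 > 150
  N5 sheds 153 L/s: no online neighbours, lost.
Round 6 — N10 seizes.
  N10 sheds 183 L/s: no online neighbours, lost.
No further seizures.

6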